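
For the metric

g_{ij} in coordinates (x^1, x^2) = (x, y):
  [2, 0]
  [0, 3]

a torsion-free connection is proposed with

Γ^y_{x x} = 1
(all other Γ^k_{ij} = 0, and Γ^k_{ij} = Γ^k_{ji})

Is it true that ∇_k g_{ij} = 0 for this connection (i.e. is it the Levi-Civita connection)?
Using ∇_k g_{ij} = ∂_k g_{ij} - Γ^m_{ki} g_{mj} - Γ^m_{kj} g_{im}:
∇_x g_{xy} = (0) - (3) - (0) = -3 ≠ 0
So the connection is not metric compatible (it is not the Levi-Civita connection).
No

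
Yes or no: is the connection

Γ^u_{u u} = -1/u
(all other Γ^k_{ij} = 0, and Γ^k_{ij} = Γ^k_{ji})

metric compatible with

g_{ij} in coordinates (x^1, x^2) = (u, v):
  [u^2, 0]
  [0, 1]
Using ∇_k g_{ij} = ∂_k g_{ij} - Γ^m_{ki} g_{mj} - Γ^m_{kj} g_{im}:
∇_u g_{uu} = (2*u) - (-u) - (-u) = 4*u ≠ 0
So the connection is not metric compatible (it is not the Levi-Civita connection).
No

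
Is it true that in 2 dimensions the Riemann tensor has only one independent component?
The number of independent components is n^2(n^2-1)/12 = 4·3/12 = 1 for n = 2 (e.g. R_{1212}).
Yes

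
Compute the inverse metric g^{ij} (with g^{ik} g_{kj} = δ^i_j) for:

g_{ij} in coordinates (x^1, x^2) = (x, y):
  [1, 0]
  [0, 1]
The metric is diagonal, so g^{ij} is diagonal with entries 1/g_{ii}: diag(1, 1).
g^{ij}:
  [1, 0]
  [0, 1]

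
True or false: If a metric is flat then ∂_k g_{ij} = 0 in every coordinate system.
Flatness means R^i_{jkl} = 0; the components can still vary, e.g. the flat plane in polar coordinates has g_{θθ} = r^2.
False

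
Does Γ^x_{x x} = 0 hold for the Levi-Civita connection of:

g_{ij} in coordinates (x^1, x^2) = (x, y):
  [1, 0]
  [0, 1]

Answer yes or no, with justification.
Γ^x_{x x} = (1/2) g^{xx} (∂_x g_{xx} + ∂_x g_{xx} - ∂_x g_{xx}) = (1/2)(1)((0) + (0) - (0)) = 0
This equals the proposed value 0.
Yes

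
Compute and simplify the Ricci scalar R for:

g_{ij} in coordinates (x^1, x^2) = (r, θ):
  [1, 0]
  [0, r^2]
Non-zero Christoffel symbols (Γ^k_{ij} = Γ^k_{ji}):
Γ^r_{θ θ} = -r
Γ^θ_{r θ} = 1/r
Ricci tensor (R_{ij} = R^k_{ikj}): R_{rr} = 0, R_{rθ} = 0, R_{θθ} = 0
Inverse metric: g^{rr} = 1, g^{θθ} = 1/r^2
R = g^{ij} R_{ij} = (1)(0) + (1/r^2)(0) = 0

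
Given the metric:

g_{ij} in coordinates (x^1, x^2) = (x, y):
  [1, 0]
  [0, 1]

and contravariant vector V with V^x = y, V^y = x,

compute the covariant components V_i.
V_i = g_{ij} V^j:
V_x = (1)(y) + (0)(x) = y
V_y = (0)(y) + (1)(x) = x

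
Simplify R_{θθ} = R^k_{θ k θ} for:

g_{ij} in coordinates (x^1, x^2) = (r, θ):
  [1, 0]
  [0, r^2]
Non-zero Christoffel symbols (Γ^k_{ij} = Γ^k_{ji}):
Γ^r_{θ θ} = -r
Γ^θ_{r θ} = 1/r
R^r_{θ r θ} = ∂_r Γ^r_{θ θ} - ∂_θ Γ^r_{θ r} + Γ^r_{r m} Γ^m_{θ θ} - Γ^r_{θ m} Γ^m_{θ r}
  = (-1) - (0) + (0) - (-1) = 0
R^θ_{θ θ θ} = 0 (a repeated index in an antisymmetric pair)
R_{θθ} = R^r_{θ r θ} + R^θ_{θ θ θ} = (0) + (0) = 0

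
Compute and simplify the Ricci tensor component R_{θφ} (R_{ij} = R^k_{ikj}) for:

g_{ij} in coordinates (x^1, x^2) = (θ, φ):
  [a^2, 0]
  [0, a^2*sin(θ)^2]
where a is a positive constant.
Non-zero Christoffel symbols (Γ^k_{ij} = Γ^k_{ji}):
Γ^θ_{φ φ} = -sin(2*θ)/2
Γ^φ_{θ φ} = 1/tan(θ)
R^θ_{θ θ φ} = 0 (a repeated index in an antisymmetric pair)
R^φ_{θ φ φ} = 0 (a repeated index in an antisymmetric pair)
R_{θφ} = R^θ_{θ θ φ} + R^φ_{θ φ φ} = (0) + (0) = 0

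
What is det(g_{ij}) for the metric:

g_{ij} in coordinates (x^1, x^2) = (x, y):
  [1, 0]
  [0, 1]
For a 2×2 metric: det(g) = g_{11}·g_{22} - g_{12}·g_{21}
= (1)·(1) - (0)·(0)
= 1 - 0
det(g) = 1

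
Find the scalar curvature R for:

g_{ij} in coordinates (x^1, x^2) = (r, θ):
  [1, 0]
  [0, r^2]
Non-zero Christoffel symbols (Γ^k_{ij} = Γ^k_{ji}):
Γ^r_{θ θ} = -r
Γ^θ_{r θ} = 1/r
Ricci tensor (R_{ij} = R^k_{ikj}): R_{rr} = 0, R_{rθ} = 0, R_{θθ} = 0
Inverse metric: g^{rr} = 1, g^{θθ} = 1/r^2
R = g^{ij} R_{ij} = (1)(0) + (1/r^2)(0) = 0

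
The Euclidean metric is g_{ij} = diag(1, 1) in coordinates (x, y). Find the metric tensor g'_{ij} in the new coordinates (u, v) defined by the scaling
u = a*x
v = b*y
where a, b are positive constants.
Invert the transformation: x = u/a, y = v/b
g'_{ij} = (∂x^k/∂x'^i)(∂x^l/∂x'^j) g_{kl}; with g_{kl} = δ_{kl} this is Σ_k (∂x^k/∂x'^i)(∂x^k/∂x'^j).
Jacobian: ∂x/∂u = 1/a, ∂x/∂v = 0, ∂y/∂u = 0, ∂y/∂v = 1/b
g'_{uu} = (1/a)(1/a) + (0)(0) = 1/a^2
g'_{uv} = (1/a)(0) + (0)(1/b) = 0
g'_{vv} = (0)(0) + (1/b)(1/b) = 1/b^2
g'_{ij} = diag(1/a^2, 1/b^2)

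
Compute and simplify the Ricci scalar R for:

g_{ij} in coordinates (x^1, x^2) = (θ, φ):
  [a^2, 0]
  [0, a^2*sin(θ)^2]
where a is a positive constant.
Non-zero Christoffel symbols (Γ^k_{ij} = Γ^k_{ji}):
Γ^θ_{φ φ} = -sin(2*θ)/2
Γ^φ_{θ φ} = 1/tan(θ)
Ricci tensor (R_{ij} = R^k_{ikj}): R_{θθ} = 1, R_{θφ} = 0, R_{φφ} = sin(θ)^2
Inverse metric: g^{θθ} = 1/a^2, g^{φφ} = 1/(a^2*sin(θ)^2)
R = g^{ij} R_{ij} = (1/a^2)(1) + (1/(a^2*sin(θ)^2))(sin(θ)^2) = 2/a^2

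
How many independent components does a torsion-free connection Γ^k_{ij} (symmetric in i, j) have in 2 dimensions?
Γ^k_{ij} has n choices for the upper index and n(n+1)/2 independent symmetric lower index pairs.
Total = 2 × 2×3/2 = 2 × 3 = 6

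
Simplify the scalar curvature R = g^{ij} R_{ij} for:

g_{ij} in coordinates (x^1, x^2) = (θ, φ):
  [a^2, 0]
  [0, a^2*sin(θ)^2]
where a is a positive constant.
Non-zero Christoffel symbols (Γ^k_{ij} = Γ^k_{ji}):
Γ^θ_{φ φ} = -sin(2*θ)/2
Γ^φ_{θ φ} = 1/tan(θ)
Ricci tensor (R_{ij} = R^k_{ikj}): R_{θθ} = 1, R_{θφ} = 0, R_{φφ} = sin(θ)^2
Inverse metric: g^{θθ} = 1/a^2, g^{φφ} = 1/(a^2*sin(θ)^2)
R = g^{ij} R_{ij} = (1/a^2)(1) + (1/(a^2*sin(θ)^2))(sin(θ)^2) = 2/a^2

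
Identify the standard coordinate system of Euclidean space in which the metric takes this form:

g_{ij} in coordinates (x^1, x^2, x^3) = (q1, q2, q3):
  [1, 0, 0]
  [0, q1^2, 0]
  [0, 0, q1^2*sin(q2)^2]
The line element ds^2 = dq1^2 + q1^2 dq2^2 + q1^2 sin(q2)^2 dq3^2 is dr^2 + r^2 dθ^2 + r^2 sin(θ)^2 dφ^2 with q1 = r, q2 = θ, q3 = φ.
spherical coordinates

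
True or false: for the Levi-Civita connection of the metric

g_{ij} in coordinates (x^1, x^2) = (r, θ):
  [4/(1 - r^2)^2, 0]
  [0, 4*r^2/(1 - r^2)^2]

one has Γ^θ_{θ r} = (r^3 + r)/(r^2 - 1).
Γ^θ_{θ r} = (1/2) g^{θθ} (∂_θ g_{θr} + ∂_r g_{θθ} - ∂_θ g_{θr}) = (1/2)((1 - r^2)^2/(4*r^2))((0) + (-8*(r^3 + r)/(r^2 - 1)^3) - (0)) = (-r^2 - 1)/(r^3 - r)
This differs from the proposed value (r^3 + r)/(r^2 - 1).
False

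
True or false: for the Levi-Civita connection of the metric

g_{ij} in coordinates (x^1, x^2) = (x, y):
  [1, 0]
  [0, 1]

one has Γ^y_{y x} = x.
Γ^y_{y x} = (1/2) g^{yy} (∂_y g_{yx} + ∂_x g_{yy} - ∂_y g_{yx}) = (1/2)(1)((0) + (0) - (0)) = 0
This differs from the proposed value x.
False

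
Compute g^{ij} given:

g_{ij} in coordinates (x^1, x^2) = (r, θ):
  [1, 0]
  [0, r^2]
The metric is diagonal, so g^{ij} is diagonal with entries 1/g_{ii}: diag(1, 1/(r^2)).
g^{ij}:
  [1, 0]
  [0, 1/r^2]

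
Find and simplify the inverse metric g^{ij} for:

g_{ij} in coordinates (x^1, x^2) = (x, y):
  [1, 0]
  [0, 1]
The metric is diagonal, so g^{ij} is diagonal with entries 1/g_{ii}: diag(1, 1).
g^{ij}:
  [1, 0]
  [0, 1]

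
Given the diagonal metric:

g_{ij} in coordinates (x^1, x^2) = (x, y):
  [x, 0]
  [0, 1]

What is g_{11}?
With x^1 = x, x^2 = y, g_{11} = g_{xx} is the row-1, column-1 entry of the matrix.
g_{11} = x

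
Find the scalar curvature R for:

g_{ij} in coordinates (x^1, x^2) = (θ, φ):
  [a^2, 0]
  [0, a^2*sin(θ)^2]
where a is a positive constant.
Non-zero Christoffel symbols (Γ^k_{ij} = Γ^k_{ji}):
Γ^θ_{φ φ} = -sin(2*θ)/2
Γ^φ_{θ φ} = 1/tan(θ)
Ricci tensor (R_{ij} = R^k_{ikj}): R_{θθ} = 1, R_{θφ} = 0, R_{φφ} = sin(θ)^2
Inverse metric: g^{θθ} = 1/a^2, g^{φφ} = 1/(a^2*sin(θ)^2)
R = g^{ij} R_{ij} = (1/a^2)(1) + (1/(a^2*sin(θ)^2))(sin(θ)^2) = 2/a^2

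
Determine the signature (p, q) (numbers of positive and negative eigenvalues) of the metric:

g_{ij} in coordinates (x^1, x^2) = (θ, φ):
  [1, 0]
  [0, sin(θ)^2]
The metric is diagonal, so its eigenvalues are the diagonal entries: 1, sin(θ)^2 (at a generic point, where coordinate-dependent entries are positive).
2 positive, 0 negative.
(2, 0) - Riemannian (positive definite)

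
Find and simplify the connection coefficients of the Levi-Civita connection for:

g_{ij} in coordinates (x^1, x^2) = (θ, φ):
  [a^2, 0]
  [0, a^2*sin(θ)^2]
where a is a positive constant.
Using Γ^k_{ij} = (1/2) g^{km} (∂_i g_{mj} + ∂_j g_{mi} - ∂_m g_{ij}); the metric is diagonal, so only the m = k term contributes.
Non-zero symbols (using the symmetry Γ^k_{ij} = Γ^k_{ji}):
Γ^θ_{φ φ} = (1/2) g^{θθ} (∂_φ g_{θφ} + ∂_φ g_{θφ} - ∂_θ g_{φφ}) = (1/2)(1/a^2)((0) + (0) - (a^2*sin(2*θ))) = -sin(2*θ)/2
Γ^φ_{θ φ} = (1/2) g^{φφ} (∂_θ g_{φφ} + ∂_φ g_{φθ} - ∂_φ g_{θφ}) = (1/2)(1/(a^2*sin(θ)^2))((a^2*sin(2*θ)) + (0) - (0)) = 1/tan(θ)
All other Christoffel symbols are zero.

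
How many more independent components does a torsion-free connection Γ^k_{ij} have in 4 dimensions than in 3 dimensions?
Independent components in n dimensions: n × n(n+1)/2 = n^2(n+1)/2.
4D: 4 × 10 = 40
3D: 3 × 6 = 18
Difference = 40 - 18 = 22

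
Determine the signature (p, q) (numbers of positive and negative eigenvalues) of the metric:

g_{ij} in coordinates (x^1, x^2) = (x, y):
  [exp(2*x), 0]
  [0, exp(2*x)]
The metric is diagonal, so its eigenvalues are the diagonal entries: exp(2*x), exp(2*x) (at a generic point, where coordinate-dependent entries are positive).
2 positive, 0 negative.
(2, 0) - Riemannian (positive definite)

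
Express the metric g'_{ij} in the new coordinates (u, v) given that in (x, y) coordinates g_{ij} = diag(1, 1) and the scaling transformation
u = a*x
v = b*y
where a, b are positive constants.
Invert the transformation: x = u/a, y = v/b
g'_{ij} = (∂x^k/∂x'^i)(∂x^l/∂x'^j) g_{kl}; with g_{kl} = δ_{kl} this is Σ_k (∂x^k/∂x'^i)(∂x^k/∂x'^j).
Jacobian: ∂x/∂u = 1/a, ∂x/∂v = 0, ∂y/∂u = 0, ∂y/∂v = 1/b
g'_{uu} = (1/a)(1/a) + (0)(0) = 1/a^2
g'_{uv} = (1/a)(0) + (0)(1/b) = 0
g'_{vv} = (0)(0) + (1/b)(1/b) = 1/b^2
g'_{ij} = diag(1/a^2, 1/b^2)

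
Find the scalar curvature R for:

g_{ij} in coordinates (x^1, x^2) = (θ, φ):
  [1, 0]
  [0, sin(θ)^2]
Non-zero Christoffel symbols (Γ^k_{ij} = Γ^k_{ji}):
Γ^θ_{φ φ} = -sin(2*θ)/2
Γ^φ_{θ φ} = 1/tan(θ)
Ricci tensor (R_{ij} = R^k_{ikj}): R_{θθ} = 1, R_{θφ} = 0, R_{φφ} = sin(θ)^2
Inverse metric: g^{θθ} = 1, g^{φφ} = 1/sin(θ)^2
R = g^{ij} R_{ij} = (1)(1) + (1/sin(θ)^2)(sin(θ)^2) = 2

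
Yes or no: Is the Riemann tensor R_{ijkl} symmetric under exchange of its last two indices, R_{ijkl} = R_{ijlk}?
It is antisymmetric in the last pair: R_{ijkl} = -R_{ijlk}.
No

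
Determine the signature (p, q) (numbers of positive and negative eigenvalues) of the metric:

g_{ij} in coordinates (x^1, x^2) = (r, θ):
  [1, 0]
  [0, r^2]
The metric is diagonal, so its eigenvalues are the diagonal entries: 1, r^2 (at a generic point, where coordinate-dependent entries are positive).
2 positive, 0 negative.
(2, 0) - Riemannian (positive definite)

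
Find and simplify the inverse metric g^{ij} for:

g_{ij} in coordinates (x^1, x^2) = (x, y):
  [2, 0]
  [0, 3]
The metric is diagonal, so g^{ij} is diagonal with entries 1/g_{ii}: diag(1/2, 1/3).
g^{ij}:
  [1/2, 0]
  [0, 1/3]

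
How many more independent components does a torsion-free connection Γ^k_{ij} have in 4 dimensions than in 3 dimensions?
Independent components in n dimensions: n × n(n+1)/2 = n^2(n+1)/2.
4D: 4 × 10 = 40
3D: 3 × 6 = 18
Difference = 40 - 18 = 22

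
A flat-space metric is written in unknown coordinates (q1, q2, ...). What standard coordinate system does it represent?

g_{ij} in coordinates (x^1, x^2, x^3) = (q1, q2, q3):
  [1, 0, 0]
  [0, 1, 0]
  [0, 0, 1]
All components are constant and the metric is the identity, i.e. orthonormal rectilinear coordinates.
Cartesian (3D) coordinates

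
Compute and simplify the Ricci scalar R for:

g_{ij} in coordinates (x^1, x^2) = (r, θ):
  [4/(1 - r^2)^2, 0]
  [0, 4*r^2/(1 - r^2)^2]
Non-zero Christoffel symbols (Γ^k_{ij} = Γ^k_{ji}):
Γ^r_{r r} = 2*r/(1 - r^2)
Γ^r_{θ θ} = (r^3 + r)/(r^2 - 1)
Γ^θ_{r θ} = (-r^2 - 1)/(r^3 - r)
Ricci tensor (R_{ij} = R^k_{ikj}): R_{rr} = -4/(r^2 - 1)^2, R_{rθ} = 0, R_{θθ} = -4*r^2/(r^2 - 1)^2
Inverse metric: g^{rr} = (1 - r^2)^2/4, g^{θθ} = (1 - r^2)^2/(4*r^2)
R = g^{ij} R_{ij} = ((1 - r^2)^2/4)(-4/(r^2 - 1)^2) + ((1 - r^2)^2/(4*r^2))(-4*r^2/(r^2 - 1)^2) = -2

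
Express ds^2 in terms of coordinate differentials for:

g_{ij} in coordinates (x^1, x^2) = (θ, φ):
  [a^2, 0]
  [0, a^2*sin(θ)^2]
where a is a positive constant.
ds^2 = g_{ij} dx^i dx^j; only the non-zero components contribute.
ds^2 = a^2 dθ^2 + a^2*sin(θ)^2 dφ^2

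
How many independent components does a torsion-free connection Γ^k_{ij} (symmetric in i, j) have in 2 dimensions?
Γ^k_{ij} has n choices for the upper index and n(n+1)/2 independent symmetric lower index pairs.
Total = 2 × 2×3/2 = 2 × 3 = 6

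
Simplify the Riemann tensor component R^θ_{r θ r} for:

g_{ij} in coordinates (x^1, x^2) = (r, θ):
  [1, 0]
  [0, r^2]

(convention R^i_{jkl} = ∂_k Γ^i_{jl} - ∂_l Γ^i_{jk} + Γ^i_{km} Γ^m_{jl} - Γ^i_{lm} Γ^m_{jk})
Non-zero Christoffel symbols (Γ^k_{ij} = Γ^k_{ji}):
Γ^r_{θ θ} = -r
Γ^θ_{r θ} = 1/r
R^θ_{r θ r} = ∂_θ Γ^θ_{r r} - ∂_r Γ^θ_{r θ} + Γ^θ_{θ m} Γ^m_{r r} - Γ^θ_{r m} Γ^m_{r θ}
  = (0) - (-1/r^2) + (0) - (1/r^2) = 0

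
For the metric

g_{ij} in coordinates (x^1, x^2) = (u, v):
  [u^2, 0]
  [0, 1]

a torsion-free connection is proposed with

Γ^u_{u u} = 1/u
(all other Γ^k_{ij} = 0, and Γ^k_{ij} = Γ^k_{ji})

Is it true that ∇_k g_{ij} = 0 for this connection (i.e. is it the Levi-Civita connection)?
Using ∇_k g_{ij} = ∂_k g_{ij} - Γ^m_{ki} g_{mj} - Γ^m_{kj} g_{im}:
e.g. ∇_u g_{uu} = (2*u) - (u) - (u) = 0
Every component ∇_k g_{ij} vanishes: the connection is metric compatible.
Yes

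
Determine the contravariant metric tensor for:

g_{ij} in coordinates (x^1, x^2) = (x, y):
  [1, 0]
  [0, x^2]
The metric is diagonal, so g^{ij} is diagonal with entries 1/g_{ii}: diag(1, 1/(x^2)).
g^{ij}:
  [1, 0]
  [0, 1/x^2]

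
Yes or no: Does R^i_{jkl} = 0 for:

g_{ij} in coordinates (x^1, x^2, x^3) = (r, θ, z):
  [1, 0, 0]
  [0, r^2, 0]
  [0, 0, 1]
Non-zero Christoffel symbols:
Γ^r_{θ θ} = -r
Γ^θ_{r θ} = 1/r
Ricci tensor: R_{rr} = 0, R_{rθ} = 0, R_{rz} = 0, R_{θθ} = 0, R_{θz} = 0, R_{zz} = 0
All R_{ij} vanish; in 3 dimensions the Riemann tensor is fully determined by the Ricci tensor, so R^i_{jkl} = 0: the metric is flat (curvilinear coordinates on flat space).
Yes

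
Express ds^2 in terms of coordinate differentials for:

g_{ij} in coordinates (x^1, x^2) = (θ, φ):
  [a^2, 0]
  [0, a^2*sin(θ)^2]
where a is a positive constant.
ds^2 = g_{ij} dx^i dx^j; only the non-zero components contribute.
ds^2 = a^2 dθ^2 + a^2*sin(θ)^2 dφ^2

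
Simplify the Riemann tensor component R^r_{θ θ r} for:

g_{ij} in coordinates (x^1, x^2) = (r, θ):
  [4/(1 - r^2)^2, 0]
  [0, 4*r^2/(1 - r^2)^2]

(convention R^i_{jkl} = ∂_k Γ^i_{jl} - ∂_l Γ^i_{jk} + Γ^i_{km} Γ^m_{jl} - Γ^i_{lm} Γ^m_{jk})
Non-zero Christoffel symbols (Γ^k_{ij} = Γ^k_{ji}):
Γ^r_{r r} = 2*r/(1 - r^2)
Γ^r_{θ θ} = (r^3 + r)/(r^2 - 1)
Γ^θ_{r θ} = (-r^2 - 1)/(r^3 - r)
R^r_{θ θ r} = ∂_θ Γ^r_{θ r} - ∂_r Γ^r_{θ θ} + Γ^r_{θ m} Γ^m_{θ r} - Γ^r_{r m} Γ^m_{θ θ}
  = (0) - ((r^4 - 4*r^2 - 1)/(r^2 - 1)^2) + (-(r^2 + 1)^2/(r^2 - 1)^2) - (-2*r^2*(r^2 + 1)/(r^2 - 1)^2) = 4*r^2/(r^2 - 1)^2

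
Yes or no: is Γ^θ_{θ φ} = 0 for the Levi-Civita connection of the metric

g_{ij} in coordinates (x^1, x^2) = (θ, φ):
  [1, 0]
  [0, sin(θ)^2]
Γ^θ_{θ φ} = (1/2) g^{θθ} (∂_θ g_{θφ} + ∂_φ g_{θθ} - ∂_θ g_{θφ}) = (1/2)(1)((0) + (0) - (0)) = 0
This equals the proposed value 0.
Yes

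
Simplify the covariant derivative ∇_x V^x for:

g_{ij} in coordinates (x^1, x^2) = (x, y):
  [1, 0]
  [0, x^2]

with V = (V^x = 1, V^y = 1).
Non-zero Christoffel symbols:
Γ^x_{y y} = -x
Γ^y_{x y} = 1/x
∇_x V^x = ∂_x V^x + Γ^x_{x j} V^j
  = (0) + (0)(1) + (0)(1)
  = 0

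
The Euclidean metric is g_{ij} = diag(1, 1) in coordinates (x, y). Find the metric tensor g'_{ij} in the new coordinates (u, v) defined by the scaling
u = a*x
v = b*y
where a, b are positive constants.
Invert the transformation: x = u/a, y = v/b
g'_{ij} = (∂x^k/∂x'^i)(∂x^l/∂x'^j) g_{kl}; with g_{kl} = δ_{kl} this is Σ_k (∂x^k/∂x'^i)(∂x^k/∂x'^j).
Jacobian: ∂x/∂u = 1/a, ∂x/∂v = 0, ∂y/∂u = 0, ∂y/∂v = 1/b
g'_{uu} = (1/a)(1/a) + (0)(0) = 1/a^2
g'_{uv} = (1/a)(0) + (0)(1/b) = 0
g'_{vv} = (0)(0) + (1/b)(1/b) = 1/b^2
g'_{ij} = diag(1/a^2, 1/b^2)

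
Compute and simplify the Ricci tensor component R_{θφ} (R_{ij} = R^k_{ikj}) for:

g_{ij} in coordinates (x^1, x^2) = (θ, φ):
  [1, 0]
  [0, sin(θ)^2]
Non-zero Christoffel symbols (Γ^k_{ij} = Γ^k_{ji}):
Γ^θ_{φ φ} = -sin(2*θ)/2
Γ^φ_{θ φ} = 1/tan(θ)
R^θ_{θ θ φ} = 0 (a repeated index in an antisymmetric pair)
R^φ_{θ φ φ} = 0 (a repeated index in an antisymmetric pair)
R_{θφ} = R^θ_{θ θ φ} + R^φ_{θ φ φ} = (0) + (0) = 0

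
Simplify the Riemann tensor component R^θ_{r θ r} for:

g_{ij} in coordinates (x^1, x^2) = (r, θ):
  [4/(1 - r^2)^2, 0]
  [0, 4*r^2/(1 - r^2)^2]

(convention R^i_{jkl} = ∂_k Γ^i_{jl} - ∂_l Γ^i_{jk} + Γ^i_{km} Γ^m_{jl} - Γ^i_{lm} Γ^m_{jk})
Non-zero Christoffel symbols (Γ^k_{ij} = Γ^k_{ji}):
Γ^r_{r r} = 2*r/(1 - r^2)
Γ^r_{θ θ} = (r^3 + r)/(r^2 - 1)
Γ^θ_{r θ} = (-r^2 - 1)/(r^3 - r)
R^θ_{r θ r} = ∂_θ Γ^θ_{r r} - ∂_r Γ^θ_{r θ} + Γ^θ_{θ m} Γ^m_{r r} - Γ^θ_{r m} Γ^m_{r θ}
  = (0) - ((r^4 + 4*r^2 - 1)/(r^3 - r)^2) + (2*(r^2 + 1)/(r^2 - 1)^2) - ((r^2 + 1)^2/(r^3 - r)^2) = -4/(r^2 - 1)^2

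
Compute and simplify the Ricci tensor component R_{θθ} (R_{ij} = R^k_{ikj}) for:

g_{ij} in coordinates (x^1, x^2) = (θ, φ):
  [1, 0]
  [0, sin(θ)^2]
Non-zero Christoffel symbols (Γ^k_{ij} = Γ^k_{ji}):
Γ^θ_{φ φ} = -sin(2*θ)/2
Γ^φ_{θ φ} = 1/tan(θ)
R^θ_{θ θ θ} = 0 (a repeated index in an antisymmetric pair)
R^φ_{θ φ θ} = ∂_φ Γ^φ_{θ θ} - ∂_θ Γ^φ_{θ φ} + Γ^φ_{φ m} Γ^m_{θ θ} - Γ^φ_{θ m} Γ^m_{θ φ}
  = (0) - (-1/sin(θ)^2) + (0) - (1/tan(θ)^2) = 1
R_{θθ} = R^θ_{θ θ θ} + R^φ_{θ φ θ} = (0) + (1) = 1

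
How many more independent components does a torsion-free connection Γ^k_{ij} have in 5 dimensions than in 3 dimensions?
Independent components in n dimensions: n × n(n+1)/2 = n^2(n+1)/2.
5D: 5 × 15 = 75
3D: 3 × 6 = 18
Difference = 75 - 18 = 57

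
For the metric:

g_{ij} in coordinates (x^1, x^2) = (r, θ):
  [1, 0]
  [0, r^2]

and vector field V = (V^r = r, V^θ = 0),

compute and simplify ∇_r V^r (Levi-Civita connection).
Non-zero Christoffel symbols:
Γ^r_{θ θ} = -r
Γ^θ_{r θ} = 1/r
∇_r V^r = ∂_r V^r + Γ^r_{r j} V^j
  = (1) + (0)(r) + (0)(0)
  = 1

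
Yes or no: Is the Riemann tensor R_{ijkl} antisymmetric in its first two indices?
R_{ijkl} = -R_{jikl} (follows from metric compatibility).
Yes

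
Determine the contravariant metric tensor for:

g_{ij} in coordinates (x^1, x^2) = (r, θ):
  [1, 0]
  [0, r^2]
The metric is diagonal, so g^{ij} is diagonal with entries 1/g_{ii}: diag(1, 1/(r^2)).
g^{ij}:
  [1, 0]
  [0, 1/r^2]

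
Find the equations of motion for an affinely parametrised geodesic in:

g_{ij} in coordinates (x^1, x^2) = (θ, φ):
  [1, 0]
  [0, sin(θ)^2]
Geodesic equation: d^2x^k/dλ^2 + Γ^k_{ij} (dx^i/dλ)(dx^j/dλ) = 0.
Non-zero Christoffel symbols:
Γ^θ_{φ φ} = -sin(2*θ)/2
Γ^φ_{θ φ} = 1/tan(θ)
Substituting (the symmetric pair Γ^k_{ij}, Γ^k_{ji} combines into a factor 2):
d^2θ/dλ^2 - (sin(2*θ)/2) (dφ/dλ)^2 = 0
d^2φ/dλ^2 + (2/tan(θ)) (dθ/dλ)(dφ/dλ) = 0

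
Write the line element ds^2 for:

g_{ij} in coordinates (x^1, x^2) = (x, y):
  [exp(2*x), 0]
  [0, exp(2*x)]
ds^2 = g_{ij} dx^i dx^j; only the non-zero components contribute.
ds^2 = exp(2*x) dx^2 + exp(2*x) dy^2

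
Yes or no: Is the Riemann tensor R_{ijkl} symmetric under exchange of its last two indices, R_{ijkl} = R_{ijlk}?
It is antisymmetric in the last pair: R_{ijkl} = -R_{ijlk}.
No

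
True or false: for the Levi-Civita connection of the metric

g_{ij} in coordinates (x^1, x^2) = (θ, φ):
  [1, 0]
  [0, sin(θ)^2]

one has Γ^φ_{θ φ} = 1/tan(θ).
Γ^φ_{θ φ} = (1/2) g^{φφ} (∂_θ g_{φφ} + ∂_φ g_{φθ} - ∂_φ g_{θφ}) = (1/2)(1/sin(θ)^2)((sin(2*θ)) + (0) - (0)) = 1/tan(θ)
This equals the proposed value 1/tan(θ).
True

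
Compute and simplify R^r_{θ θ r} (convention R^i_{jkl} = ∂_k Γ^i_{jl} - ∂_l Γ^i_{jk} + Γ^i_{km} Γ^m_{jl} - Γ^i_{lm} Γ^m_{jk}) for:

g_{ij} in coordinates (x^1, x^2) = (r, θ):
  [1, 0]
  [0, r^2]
Non-zero Christoffel symbols (Γ^k_{ij} = Γ^k_{ji}):
Γ^r_{θ θ} = -r
Γ^θ_{r θ} = 1/r
R^r_{θ θ r} = ∂_θ Γ^r_{θ r} - ∂_r Γ^r_{θ θ} + Γ^r_{θ m} Γ^m_{θ r} - Γ^r_{r m} Γ^m_{θ θ}
  = (0) - (-1) + (-1) - (0) = 0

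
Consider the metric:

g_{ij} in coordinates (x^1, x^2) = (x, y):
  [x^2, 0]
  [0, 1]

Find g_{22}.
With x^1 = x, x^2 = y, g_{22} = g_{yy} is the row-2, column-2 entry of the matrix.
g_{22} = 1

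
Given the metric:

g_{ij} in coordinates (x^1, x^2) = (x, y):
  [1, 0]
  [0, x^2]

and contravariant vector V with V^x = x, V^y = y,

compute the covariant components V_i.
V_i = g_{ij} V^j:
V_x = (1)(x) + (0)(y) = x
V_y = (0)(x) + (x^2)(y) = x^2*y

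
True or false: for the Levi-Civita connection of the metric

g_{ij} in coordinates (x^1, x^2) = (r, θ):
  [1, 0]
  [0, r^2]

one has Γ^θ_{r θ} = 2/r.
Γ^θ_{r θ} = (1/2) g^{θθ} (∂_r g_{θθ} + ∂_θ g_{θr} - ∂_θ g_{rθ}) = (1/2)(1/r^2)((2*r) + (0) - (0)) = 1/r
This differs from the proposed value 2/r.
False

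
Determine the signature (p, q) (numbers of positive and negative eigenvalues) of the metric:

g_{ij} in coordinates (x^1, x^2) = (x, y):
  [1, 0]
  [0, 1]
The metric is diagonal, so its eigenvalues are the diagonal entries: 1, 1 (at a generic point, where coordinate-dependent entries are positive).
2 positive, 0 negative.
(2, 0) - Riemannian (positive definite)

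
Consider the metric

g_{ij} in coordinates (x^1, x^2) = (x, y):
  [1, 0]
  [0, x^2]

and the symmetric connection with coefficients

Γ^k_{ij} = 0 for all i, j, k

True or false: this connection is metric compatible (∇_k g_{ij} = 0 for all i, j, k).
Using ∇_k g_{ij} = ∂_k g_{ij} - Γ^m_{ki} g_{mj} - Γ^m_{kj} g_{im}:
∇_x g_{yy} = (2*x) - (0) - (0) = 2*x ≠ 0
So the connection is not metric compatible (it is not the Levi-Civita connection).
False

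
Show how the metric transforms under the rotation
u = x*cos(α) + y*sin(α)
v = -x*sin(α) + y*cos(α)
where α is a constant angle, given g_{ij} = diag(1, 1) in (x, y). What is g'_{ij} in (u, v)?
Invert the transformation: x = u*cos(α) - v*sin(α), y = u*sin(α) + v*cos(α)
g'_{ij} = (∂x^k/∂x'^i)(∂x^l/∂x'^j) g_{kl}; with g_{kl} = δ_{kl} this is Σ_k (∂x^k/∂x'^i)(∂x^k/∂x'^j).
Jacobian: ∂x/∂u = cos(α), ∂x/∂v = -sin(α), ∂y/∂u = sin(α), ∂y/∂v = cos(α)
g'_{uu} = (cos(α))(cos(α)) + (sin(α))(sin(α)) = 1
g'_{uv} = (cos(α))(-sin(α)) + (sin(α))(cos(α)) = 0
g'_{vv} = (-sin(α))(-sin(α)) + (cos(α))(cos(α)) = 1
g'_{ij} = diag(1, 1)
The Euclidean metric is invariant under rotations.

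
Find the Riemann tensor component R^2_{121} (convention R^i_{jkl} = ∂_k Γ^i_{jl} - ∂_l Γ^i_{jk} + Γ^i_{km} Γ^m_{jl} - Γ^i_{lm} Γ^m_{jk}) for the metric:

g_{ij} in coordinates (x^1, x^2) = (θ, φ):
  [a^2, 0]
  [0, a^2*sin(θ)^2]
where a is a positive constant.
Non-zero Christoffel symbols (Γ^k_{ij} = Γ^k_{ji}):
Γ^θ_{φ φ} = -sin(2*θ)/2
Γ^φ_{θ φ} = 1/tan(θ)
R^φ_{θ φ θ} = ∂_φ Γ^φ_{θ θ} - ∂_θ Γ^φ_{θ φ} + Γ^φ_{φ m} Γ^m_{θ θ} - Γ^φ_{θ m} Γ^m_{θ φ}
  = (0) - (-1/sin(θ)^2) + (0) - (1/tan(θ)^2) = 1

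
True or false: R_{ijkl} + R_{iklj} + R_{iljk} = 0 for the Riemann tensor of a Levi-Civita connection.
This is the first (algebraic) Bianchi identity.
True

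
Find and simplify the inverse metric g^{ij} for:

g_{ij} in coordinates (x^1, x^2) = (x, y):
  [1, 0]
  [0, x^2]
The metric is diagonal, so g^{ij} is diagonal with entries 1/g_{ii}: diag(1, 1/(x^2)).
g^{ij}:
  [1, 0]
  [0, 1/x^2]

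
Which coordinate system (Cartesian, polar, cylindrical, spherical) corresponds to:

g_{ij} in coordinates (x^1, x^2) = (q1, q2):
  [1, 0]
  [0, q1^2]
The line element ds^2 = dq1^2 + q1^2 dq2^2 is dr^2 + r^2 dθ^2 with q1 = r, q2 = θ.
polar coordinates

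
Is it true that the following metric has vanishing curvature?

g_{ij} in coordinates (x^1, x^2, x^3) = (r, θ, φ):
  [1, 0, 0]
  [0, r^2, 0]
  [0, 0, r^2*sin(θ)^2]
Non-zero Christoffel symbols:
Γ^r_{θ θ} = -r
Γ^r_{φ φ} = -r*sin(θ)^2
Γ^θ_{r θ} = 1/r
Γ^θ_{φ φ} = -sin(2*θ)/2
Γ^φ_{r φ} = 1/r
Γ^φ_{θ φ} = 1/tan(θ)
Ricci tensor: R_{rr} = 0, R_{rθ} = 0, R_{rφ} = 0, R_{θθ} = 0, R_{θφ} = 0, R_{φφ} = 0
All R_{ij} vanish; in 3 dimensions the Riemann tensor is fully determined by the Ricci tensor, so R^i_{jkl} = 0: the metric is flat (curvilinear coordinates on flat space).
Yes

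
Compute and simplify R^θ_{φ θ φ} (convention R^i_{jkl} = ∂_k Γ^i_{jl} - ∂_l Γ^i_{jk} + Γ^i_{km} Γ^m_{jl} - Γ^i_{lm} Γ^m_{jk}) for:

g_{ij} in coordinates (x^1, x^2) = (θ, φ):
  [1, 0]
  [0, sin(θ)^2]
Non-zero Christoffel symbols (Γ^k_{ij} = Γ^k_{ji}):
Γ^θ_{φ φ} = -sin(2*θ)/2
Γ^φ_{θ φ} = 1/tan(θ)
R^θ_{φ θ φ} = ∂_θ Γ^θ_{φ φ} - ∂_φ Γ^θ_{φ θ} + Γ^θ_{θ m} Γ^m_{φ φ} - Γ^θ_{φ m} Γ^m_{φ θ}
  = (-cos(2*θ)) - (0) + (0) - (-cos(θ)^2) = sin(θ)^2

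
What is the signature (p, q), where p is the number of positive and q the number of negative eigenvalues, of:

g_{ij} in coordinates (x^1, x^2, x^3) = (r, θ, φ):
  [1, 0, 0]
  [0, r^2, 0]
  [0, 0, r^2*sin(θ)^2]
The metric is diagonal, so its eigenvalues are the diagonal entries: 1, r^2, r^2*sin(θ)^2 (at a generic point, where coordinate-dependent entries are positive).
3 positive, 0 negative.
(3, 0) - Riemannian (positive definite)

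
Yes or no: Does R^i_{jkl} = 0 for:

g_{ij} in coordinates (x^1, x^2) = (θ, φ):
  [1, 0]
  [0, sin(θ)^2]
Non-zero Christoffel symbols:
Γ^θ_{φ φ} = -sin(2*θ)/2
Γ^φ_{θ φ} = 1/tan(θ)
Ricci tensor: R_{θθ} = 1, R_{θφ} = 0, R_{φφ} = sin(θ)^2
The Ricci tensor is non-zero, so the Riemann tensor is non-zero: not flat.
No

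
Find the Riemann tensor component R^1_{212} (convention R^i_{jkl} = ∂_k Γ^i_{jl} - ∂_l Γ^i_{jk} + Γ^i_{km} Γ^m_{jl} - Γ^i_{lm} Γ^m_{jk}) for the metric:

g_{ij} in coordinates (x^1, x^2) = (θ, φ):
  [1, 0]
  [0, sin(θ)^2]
Non-zero Christoffel symbols (Γ^k_{ij} = Γ^k_{ji}):
Γ^θ_{φ φ} = -sin(2*θ)/2
Γ^φ_{θ φ} = 1/tan(θ)
R^θ_{φ θ φ} = ∂_θ Γ^θ_{φ φ} - ∂_φ Γ^θ_{φ θ} + Γ^θ_{θ m} Γ^m_{φ φ} - Γ^θ_{φ m} Γ^m_{φ θ}
  = (-cos(2*θ)) - (0) + (0) - (-cos(θ)^2) = sin(θ)^2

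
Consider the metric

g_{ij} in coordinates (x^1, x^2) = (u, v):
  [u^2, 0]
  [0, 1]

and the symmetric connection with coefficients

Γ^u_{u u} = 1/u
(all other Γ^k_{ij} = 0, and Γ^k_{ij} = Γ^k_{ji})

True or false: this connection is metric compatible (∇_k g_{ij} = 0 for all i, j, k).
Using ∇_k g_{ij} = ∂_k g_{ij} - Γ^m_{ki} g_{mj} - Γ^m_{kj} g_{im}:
e.g. ∇_u g_{uu} = (2*u) - (u) - (u) = 0
Every component ∇_k g_{ij} vanishes: the connection is metric compatible.
True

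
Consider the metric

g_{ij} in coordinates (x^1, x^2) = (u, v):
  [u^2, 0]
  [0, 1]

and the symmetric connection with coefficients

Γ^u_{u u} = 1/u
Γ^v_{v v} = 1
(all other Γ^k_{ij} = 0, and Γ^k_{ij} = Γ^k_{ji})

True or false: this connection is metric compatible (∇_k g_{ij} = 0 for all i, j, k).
Using ∇_k g_{ij} = ∂_k g_{ij} - Γ^m_{ki} g_{mj} - Γ^m_{kj} g_{im}:
∇_v g_{vv} = (0) - (1) - (1) = -2 ≠ 0
So the connection is not metric compatible (it is not the Levi-Civita connection).
False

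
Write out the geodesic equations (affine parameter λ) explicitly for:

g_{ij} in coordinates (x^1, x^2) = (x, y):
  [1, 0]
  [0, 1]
Geodesic equation: d^2x^k/dλ^2 + Γ^k_{ij} (dx^i/dλ)(dx^j/dλ) = 0.
All Christoffel symbols vanish, so the geodesics are straight lines:
d^2x/dλ^2 = 0
d^2y/dλ^2 = 0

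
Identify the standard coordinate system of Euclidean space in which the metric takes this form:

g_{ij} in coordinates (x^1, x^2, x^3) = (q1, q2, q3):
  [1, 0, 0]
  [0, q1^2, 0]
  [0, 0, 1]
The line element ds^2 = dq1^2 + q1^2 dq2^2 + dq3^2 is dr^2 + r^2 dθ^2 + dz^2 with q1 = r, q2 = θ, q3 = z.
cylindrical coordinates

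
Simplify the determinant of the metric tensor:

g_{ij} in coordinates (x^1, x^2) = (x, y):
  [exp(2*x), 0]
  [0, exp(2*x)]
For a 2×2 metric: det(g) = g_{11}·g_{22} - g_{12}·g_{21}
= (exp(2*x))·(exp(2*x)) - (0)·(0)
= exp(4*x) - 0
det(g) = exp(4*x)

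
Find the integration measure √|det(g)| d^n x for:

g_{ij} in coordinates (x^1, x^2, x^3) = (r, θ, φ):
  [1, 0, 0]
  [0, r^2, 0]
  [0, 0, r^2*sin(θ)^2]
det(g) = r^4*sin(θ)^2
√|det(g)| = r^2*sin(θ) (taking 0 < θ < π so that |sin(θ)| = sin(θ))
Volume element: dV = r^2*sin(θ) dr dθ dφ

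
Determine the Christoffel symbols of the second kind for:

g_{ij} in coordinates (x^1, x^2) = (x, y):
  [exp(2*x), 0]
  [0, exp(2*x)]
Using Γ^k_{ij} = (1/2) g^{km} (∂_i g_{mj} + ∂_j g_{mi} - ∂_m g_{ij}); the metric is diagonal, so only the m = k term contributes.
Non-zero symbols (using the symmetry Γ^k_{ij} = Γ^k_{ji}):
Γ^x_{x x} = (1/2) g^{xx} (∂_x g_{xx} + ∂_x g_{xx} - ∂_x g_{xx}) = (1/2)(exp(-2*x))((2*exp(2*x)) + (2*exp(2*x)) - (2*exp(2*x))) = 1
Γ^x_{y y} = (1/2) g^{xx} (∂_y g_{xy} + ∂_y g_{xy} - ∂_x g_{yy}) = (1/2)(exp(-2*x))((0) + (0) - (2*exp(2*x))) = -1
Γ^y_{x y} = (1/2) g^{yy} (∂_x g_{yy} + ∂_y g_{yx} - ∂_y g_{xy}) = (1/2)(exp(-2*x))((2*exp(2*x)) + (0) - (0)) = 1
All other Christoffel symbols are zero.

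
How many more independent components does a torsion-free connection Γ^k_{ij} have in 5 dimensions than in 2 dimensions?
Independent components in n dimensions: n × n(n+1)/2 = n^2(n+1)/2.
5D: 5 × 15 = 75
2D: 2 × 3 = 6
Difference = 75 - 6 = 69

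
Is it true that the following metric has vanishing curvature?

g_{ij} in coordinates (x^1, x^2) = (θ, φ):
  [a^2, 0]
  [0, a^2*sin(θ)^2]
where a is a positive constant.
Non-zero Christoffel symbols:
Γ^θ_{φ φ} = -sin(2*θ)/2
Γ^φ_{θ φ} = 1/tan(θ)
Ricci tensor: R_{θθ} = 1, R_{θφ} = 0, R_{φφ} = sin(θ)^2
The Ricci tensor is non-zero, so the Riemann tensor is non-zero: not flat.
No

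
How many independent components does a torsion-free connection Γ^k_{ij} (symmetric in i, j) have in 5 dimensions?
Γ^k_{ij} has n choices for the upper index and n(n+1)/2 independent symmetric lower index pairs.
Total = 5 × 5×6/2 = 5 × 15 = 75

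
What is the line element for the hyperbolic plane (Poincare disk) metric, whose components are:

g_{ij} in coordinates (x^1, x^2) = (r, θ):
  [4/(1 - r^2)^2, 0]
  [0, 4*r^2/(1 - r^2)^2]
ds^2 = g_{ij} dx^i dx^j; only the non-zero components contribute.
ds^2 = (4/(1 - r^2)^2) dr^2 + (4*r^2/(1 - r^2)^2) dθ^2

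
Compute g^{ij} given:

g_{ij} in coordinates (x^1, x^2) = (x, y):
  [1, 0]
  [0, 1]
The metric is diagonal, so g^{ij} is diagonal with entries 1/g_{ii}: diag(1, 1).
g^{ij}:
  [1, 0]
  [0, 1]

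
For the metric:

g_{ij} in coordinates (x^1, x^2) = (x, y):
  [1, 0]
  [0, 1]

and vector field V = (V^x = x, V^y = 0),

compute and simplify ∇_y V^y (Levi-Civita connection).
All Christoffel symbols are zero.
∇_y V^y = ∂_y V^y + Γ^y_{y j} V^j
  = (0) + (0)(x) + (0)(0)
  = 0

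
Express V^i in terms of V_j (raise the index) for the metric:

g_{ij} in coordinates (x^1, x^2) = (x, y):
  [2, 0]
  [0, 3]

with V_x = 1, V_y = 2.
Inverse metric (diagonal): g^{xx} = 1/2, g^{yy} = 1/3
V^i = g^{ij} V_j:
V^x = (1/2)(1) + (0)(2) = 1/2
V^y = (0)(1) + (1/3)(2) = 2/3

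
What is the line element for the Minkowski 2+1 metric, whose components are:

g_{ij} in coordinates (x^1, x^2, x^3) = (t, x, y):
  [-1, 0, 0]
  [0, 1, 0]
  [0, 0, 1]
ds^2 = g_{ij} dx^i dx^j; only the non-zero components contribute.
ds^2 = -dt^2 + dx^2 + dy^2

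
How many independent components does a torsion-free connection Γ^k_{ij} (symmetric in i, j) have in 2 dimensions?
Γ^k_{ij} has n choices for the upper index and n(n+1)/2 independent symmetric lower index pairs.
Total = 2 × 2×3/2 = 2 × 3 = 6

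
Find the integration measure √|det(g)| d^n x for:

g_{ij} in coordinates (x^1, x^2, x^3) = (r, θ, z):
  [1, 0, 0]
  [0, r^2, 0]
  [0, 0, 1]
det(g) = r^2
√|det(g)| = r
Volume element: dV = r dr dθ dz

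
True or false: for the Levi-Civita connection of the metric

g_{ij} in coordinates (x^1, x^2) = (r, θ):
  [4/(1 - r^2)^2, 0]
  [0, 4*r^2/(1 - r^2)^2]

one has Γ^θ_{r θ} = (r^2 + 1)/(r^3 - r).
Γ^θ_{r θ} = (1/2) g^{θθ} (∂_r g_{θθ} + ∂_θ g_{θr} - ∂_θ g_{rθ}) = (1/2)((1 - r^2)^2/(4*r^2))((-8*(r^3 + r)/(r^2 - 1)^3) + (0) - (0)) = (-r^2 - 1)/(r^3 - r)
This differs from the proposed value (r^2 + 1)/(r^3 - r).
False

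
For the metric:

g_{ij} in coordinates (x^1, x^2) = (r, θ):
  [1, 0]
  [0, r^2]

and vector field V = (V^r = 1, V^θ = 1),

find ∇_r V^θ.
Non-zero Christoffel symbols:
Γ^r_{θ θ} = -r
Γ^θ_{r θ} = 1/r
∇_r V^θ = ∂_r V^θ + Γ^θ_{r j} V^j
  = (0) + (0)(1) + (1/r)(1)
  = 1/r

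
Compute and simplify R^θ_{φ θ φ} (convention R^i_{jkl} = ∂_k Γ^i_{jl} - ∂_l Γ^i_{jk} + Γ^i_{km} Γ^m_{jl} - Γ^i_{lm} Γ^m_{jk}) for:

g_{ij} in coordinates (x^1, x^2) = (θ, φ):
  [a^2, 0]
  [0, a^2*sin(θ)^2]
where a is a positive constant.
Non-zero Christoffel symbols (Γ^k_{ij} = Γ^k_{ji}):
Γ^θ_{φ φ} = -sin(2*θ)/2
Γ^φ_{θ φ} = 1/tan(θ)
R^θ_{φ θ φ} = ∂_θ Γ^θ_{φ φ} - ∂_φ Γ^θ_{φ θ} + Γ^θ_{θ m} Γ^m_{φ φ} - Γ^θ_{φ m} Γ^m_{φ θ}
  = (-cos(2*θ)) - (0) + (0) - (-cos(θ)^2) = sin(θ)^2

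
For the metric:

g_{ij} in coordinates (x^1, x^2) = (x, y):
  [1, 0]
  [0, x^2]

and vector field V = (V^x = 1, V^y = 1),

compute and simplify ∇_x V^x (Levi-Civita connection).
Non-zero Christoffel symbols:
Γ^x_{y y} = -x
Γ^y_{x y} = 1/x
∇_x V^x = ∂_x V^x + Γ^x_{x j} V^j
  = (0) + (0)(1) + (0)(1)
  = 0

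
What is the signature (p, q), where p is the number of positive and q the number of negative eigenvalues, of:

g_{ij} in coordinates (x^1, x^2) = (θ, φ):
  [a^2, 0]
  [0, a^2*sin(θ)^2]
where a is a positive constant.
The metric is diagonal, so its eigenvalues are the diagonal entries: a^2, a^2*sin(θ)^2 (at a generic point, where coordinate-dependent entries are positive).
2 positive, 0 negative.
(2, 0) - Riemannian (positive definite)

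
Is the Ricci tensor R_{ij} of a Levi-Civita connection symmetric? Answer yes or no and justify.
R_{ij} = R^k_{ikj}; the pair symmetry R_{kilj} = R_{ljki} gives R_{ij} = R_{ji}.
Yes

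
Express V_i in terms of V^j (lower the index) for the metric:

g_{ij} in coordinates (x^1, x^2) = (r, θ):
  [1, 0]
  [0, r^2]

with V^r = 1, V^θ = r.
V_i = g_{ij} V^j:
V_r = (1)(1) + (0)(r) = 1
V_θ = (0)(1) + (r^2)(r) = r^3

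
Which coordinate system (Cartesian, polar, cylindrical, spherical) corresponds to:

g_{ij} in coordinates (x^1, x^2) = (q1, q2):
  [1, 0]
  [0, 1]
All components are constant and the metric is the identity, i.e. orthonormal rectilinear coordinates.
Cartesian (2D) coordinates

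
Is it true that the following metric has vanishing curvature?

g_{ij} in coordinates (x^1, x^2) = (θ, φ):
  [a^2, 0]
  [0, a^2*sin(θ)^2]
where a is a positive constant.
Non-zero Christoffel symbols:
Γ^θ_{φ φ} = -sin(2*θ)/2
Γ^φ_{θ φ} = 1/tan(θ)
Ricci tensor: R_{θθ} = 1, R_{θφ} = 0, R_{φφ} = sin(θ)^2
The Ricci tensor is non-zero, so the Riemann tensor is non-zero: not flat.
No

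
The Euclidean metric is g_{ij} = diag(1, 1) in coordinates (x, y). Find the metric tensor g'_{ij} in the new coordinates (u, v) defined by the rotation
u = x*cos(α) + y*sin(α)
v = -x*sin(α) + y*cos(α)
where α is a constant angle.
Invert the transformation: x = u*cos(α) - v*sin(α), y = u*sin(α) + v*cos(α)
g'_{ij} = (∂x^k/∂x'^i)(∂x^l/∂x'^j) g_{kl}; with g_{kl} = δ_{kl} this is Σ_k (∂x^k/∂x'^i)(∂x^k/∂x'^j).
Jacobian: ∂x/∂u = cos(α), ∂x/∂v = -sin(α), ∂y/∂u = sin(α), ∂y/∂v = cos(α)
g'_{uu} = (cos(α))(cos(α)) + (sin(α))(sin(α)) = 1
g'_{uv} = (cos(α))(-sin(α)) + (sin(α))(cos(α)) = 0
g'_{vv} = (-sin(α))(-sin(α)) + (cos(α))(cos(α)) = 1
g'_{ij} = diag(1, 1)
The Euclidean metric is invariant under rotations.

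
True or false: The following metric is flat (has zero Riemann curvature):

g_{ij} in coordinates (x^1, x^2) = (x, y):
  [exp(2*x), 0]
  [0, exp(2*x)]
Non-zero Christoffel symbols:
Γ^x_{x x} = 1
Γ^x_{y y} = -1
Γ^y_{x y} = 1
Ricci tensor: R_{xx} = 0, R_{xy} = 0, R_{yy} = 0
All R_{ij} vanish; in 2 dimensions the Riemann tensor is fully determined by the Ricci tensor, so R^i_{jkl} = 0: the metric is flat (curvilinear coordinates on flat space).
True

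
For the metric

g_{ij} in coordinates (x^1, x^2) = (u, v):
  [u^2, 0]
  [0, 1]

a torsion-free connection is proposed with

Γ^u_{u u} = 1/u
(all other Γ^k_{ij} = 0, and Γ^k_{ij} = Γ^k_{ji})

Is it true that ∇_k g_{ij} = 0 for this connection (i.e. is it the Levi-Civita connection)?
Using ∇_k g_{ij} = ∂_k g_{ij} - Γ^m_{ki} g_{mj} - Γ^m_{kj} g_{im}:
e.g. ∇_u g_{uu} = (2*u) - (u) - (u) = 0
Every component ∇_k g_{ij} vanishes: the connection is metric compatible.
Yes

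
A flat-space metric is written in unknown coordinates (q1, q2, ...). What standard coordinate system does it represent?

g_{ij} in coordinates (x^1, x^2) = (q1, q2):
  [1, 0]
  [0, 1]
All components are constant and the metric is the identity, i.e. orthonormal rectilinear coordinates.
Cartesian (2D) coordinates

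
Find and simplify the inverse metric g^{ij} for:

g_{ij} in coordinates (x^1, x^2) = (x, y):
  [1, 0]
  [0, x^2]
The metric is diagonal, so g^{ij} is diagonal with entries 1/g_{ii}: diag(1, 1/(x^2)).
g^{ij}:
  [1, 0]
  [0, 1/x^2]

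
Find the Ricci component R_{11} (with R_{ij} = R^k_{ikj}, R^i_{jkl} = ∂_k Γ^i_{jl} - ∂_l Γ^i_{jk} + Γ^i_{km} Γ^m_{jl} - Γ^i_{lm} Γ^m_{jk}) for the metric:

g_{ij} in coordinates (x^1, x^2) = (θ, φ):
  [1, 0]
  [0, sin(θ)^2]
Non-zero Christoffel symbols (Γ^k_{ij} = Γ^k_{ji}):
Γ^θ_{φ φ} = -sin(2*θ)/2
Γ^φ_{θ φ} = 1/tan(θ)
R^θ_{θ θ θ} = 0 (a repeated index in an antisymmetric pair)
R^φ_{θ φ θ} = ∂_φ Γ^φ_{θ θ} - ∂_θ Γ^φ_{θ φ} + Γ^φ_{φ m} Γ^m_{θ θ} - Γ^φ_{θ m} Γ^m_{θ φ}
  = (0) - (-1/sin(θ)^2) + (0) - (1/tan(θ)^2) = 1
R_{θθ} = R^θ_{θ θ θ} + R^φ_{θ φ θ} = (0) + (1) = 1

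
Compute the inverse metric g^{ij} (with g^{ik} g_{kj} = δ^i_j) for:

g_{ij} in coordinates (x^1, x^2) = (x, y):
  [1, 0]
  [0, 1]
The metric is diagonal, so g^{ij} is diagonal with entries 1/g_{ii}: diag(1, 1).
g^{ij}:
  [1, 0]
  [0, 1]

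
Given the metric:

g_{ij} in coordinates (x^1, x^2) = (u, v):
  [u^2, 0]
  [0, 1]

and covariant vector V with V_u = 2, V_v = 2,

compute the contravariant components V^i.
Inverse metric (diagonal): g^{uu} = 1/u^2, g^{vv} = 1
V^i = g^{ij} V_j:
V^u = (1/u^2)(2) + (0)(2) = 2/u^2
V^v = (0)(2) + (1)(2) = 2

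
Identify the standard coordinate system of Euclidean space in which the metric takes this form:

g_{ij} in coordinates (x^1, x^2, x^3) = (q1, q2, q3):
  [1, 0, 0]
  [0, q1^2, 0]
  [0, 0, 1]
The line element ds^2 = dq1^2 + q1^2 dq2^2 + dq3^2 is dr^2 + r^2 dθ^2 + dz^2 with q1 = r, q2 = θ, q3 = z.
cylindrical coordinates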